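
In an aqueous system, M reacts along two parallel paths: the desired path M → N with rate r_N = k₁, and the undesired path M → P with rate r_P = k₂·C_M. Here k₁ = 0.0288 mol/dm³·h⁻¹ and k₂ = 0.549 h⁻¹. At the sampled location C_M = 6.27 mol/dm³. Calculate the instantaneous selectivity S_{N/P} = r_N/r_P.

0.00837

S_{N/P} = r_N/r_P = (k₁)/(k₂·C_M) = (k₁/k₂)·C_M⁻¹.
= (0.0288) / (0.549×6.270) = 0.02880/3.442 = 0.00837.
The undesired path is higher order in M, so low C_M (CSTR or dilute feed) favours N.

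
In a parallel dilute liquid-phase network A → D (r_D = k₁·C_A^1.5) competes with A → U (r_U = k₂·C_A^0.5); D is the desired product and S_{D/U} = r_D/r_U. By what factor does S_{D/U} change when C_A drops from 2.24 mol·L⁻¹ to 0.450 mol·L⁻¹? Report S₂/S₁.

S_{D/U} = (k₁/k₂)·C_A, so S₂/S₁ = (C_{A,2}/C_{A,1}).
= 0.450/2.24 = 0.201.

0.201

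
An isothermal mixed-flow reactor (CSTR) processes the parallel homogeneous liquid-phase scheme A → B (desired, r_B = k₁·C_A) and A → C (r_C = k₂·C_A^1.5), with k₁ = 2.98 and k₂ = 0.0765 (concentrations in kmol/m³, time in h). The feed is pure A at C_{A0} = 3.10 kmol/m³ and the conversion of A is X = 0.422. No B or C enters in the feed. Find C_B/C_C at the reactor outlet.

Exit C_A = C_{A0}(1−X) = 3.10×0.578 = 1.792 kmol/m³.
A CSTR operates uniformly at the exit composition, giving r_B = 5.340 and r_C = 0.1835 (each k·C_A^n at C_A = 1.792).
Overall selectivity = C_B/C_C = r_Bτ/(r_Cτ) = r_B/r_C = 29.1.

29.1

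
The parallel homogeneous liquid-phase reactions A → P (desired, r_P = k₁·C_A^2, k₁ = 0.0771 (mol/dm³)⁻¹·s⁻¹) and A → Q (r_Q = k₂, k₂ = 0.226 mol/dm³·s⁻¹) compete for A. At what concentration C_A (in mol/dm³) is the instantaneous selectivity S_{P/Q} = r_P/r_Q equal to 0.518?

S_{P/Q} = (k₁/k₂)·C_A^2 ⇒ C_A = (S·k₂/k₁)^(0.5).
= (0.518×0.226/0.0771)^(0.5) = (1.518)^(0.5) = 1.23 mol/dm³.

1.23 mol/dm³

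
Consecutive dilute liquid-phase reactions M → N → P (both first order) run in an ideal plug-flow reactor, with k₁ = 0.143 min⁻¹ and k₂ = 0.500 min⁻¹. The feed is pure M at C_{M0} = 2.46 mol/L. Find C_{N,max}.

For a first-order series the maximum intermediate yield is C_{N,max}/C_{M0} = (k₁/k₂)^[k₂/(k₂−k₁)].
= (0.143/0.500)^(0.500/(0.500−0.143)) = (0.2860)^(1.401) = 0.1732.
C_{N,max} = 0.1732×2.46 = 0.426 mol/L.

0.426 mol/L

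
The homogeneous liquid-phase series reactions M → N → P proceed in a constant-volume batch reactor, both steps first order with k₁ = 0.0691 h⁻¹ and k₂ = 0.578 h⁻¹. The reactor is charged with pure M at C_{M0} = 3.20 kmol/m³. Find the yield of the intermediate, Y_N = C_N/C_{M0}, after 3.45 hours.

0.0885

For first-order series with pure M initially, C_N(t) = k₁C_{M0}/(k₂−k₁)·(e^(−k₁t) − e^(−k₂t)).
e^(−k₁t) = e^(−0.0691×3.45) = e^(−0.2384) = 0.7879; e^(−k₂t) = e^(−1.994) = 0.1361.
C_N = 0.0691×3.20/(0.578−0.0691) × (0.7879−0.1361) = 0.4345×0.6518 = 0.2832 kmol/m³.
Y_N = C_N/C_{M0} = 0.2832/3.20 = 0.0885.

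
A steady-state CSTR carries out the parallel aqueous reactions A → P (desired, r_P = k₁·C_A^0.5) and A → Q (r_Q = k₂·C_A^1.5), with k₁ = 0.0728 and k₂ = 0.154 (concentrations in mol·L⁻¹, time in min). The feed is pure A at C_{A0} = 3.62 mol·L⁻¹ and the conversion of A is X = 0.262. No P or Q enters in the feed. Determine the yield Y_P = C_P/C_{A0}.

0.0394

Exit C_A = C_{A0}(1−X) = 3.62×0.738 = 2.672 mol·L⁻¹.
A CSTR operates uniformly at the exit composition, giving r_P = 0.1190 and r_Q = 0.6725 (each k·C_A^n at C_A = 2.672).
Fraction of consumed A going to P: r_P/(r_P+r_Q) = 0.1503.
C_P = 0.1503·C_{A0}·X = 0.1503×3.62×0.262 = 0.143 mol·L⁻¹; Y_P = C_P/C_{A0} = 0.0394.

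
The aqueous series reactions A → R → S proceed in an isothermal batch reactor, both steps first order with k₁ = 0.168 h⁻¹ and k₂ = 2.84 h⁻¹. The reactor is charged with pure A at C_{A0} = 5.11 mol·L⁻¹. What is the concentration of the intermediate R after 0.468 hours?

Solving the coupled first-order balances gives C_R(t) = [k₁/(k₂−k₁)]·C_{A0}·(e^(−k₁t) − e^(−k₂t)).
e^(−k₁t) = e^(−0.168×0.468) = e^(−0.07862) = 0.9244; e^(−k₂t) = e^(−1.329) = 0.2647.
C_R = 0.168×5.11/(2.84−0.168) × (0.9244−0.2647) = 0.3213×0.6597 = 0.2119 mol·L⁻¹.

0.212 mol·L⁻¹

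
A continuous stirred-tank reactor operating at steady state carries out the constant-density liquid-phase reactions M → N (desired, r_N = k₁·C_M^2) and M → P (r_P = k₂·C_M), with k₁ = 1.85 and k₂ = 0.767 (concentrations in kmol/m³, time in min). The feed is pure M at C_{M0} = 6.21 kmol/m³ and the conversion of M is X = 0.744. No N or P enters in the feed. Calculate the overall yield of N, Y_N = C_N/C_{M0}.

Exit C_M = C_{M0}(1−X) = 6.21×0.256 = 1.590 kmol/m³.
A CSTR operates uniformly at the exit composition, giving r_N = 4.676 and r_P = 1.219 (each k·C_M^n at C_M = 1.590).
Fraction of consumed M going to N: r_N/(r_N+r_P) = 0.7932.
C_N = 0.7932·C_{M0}·X = 0.7932×6.21×0.744 = 3.66 kmol/m³; Y_N = C_N/C_{M0} = 0.590.

0.590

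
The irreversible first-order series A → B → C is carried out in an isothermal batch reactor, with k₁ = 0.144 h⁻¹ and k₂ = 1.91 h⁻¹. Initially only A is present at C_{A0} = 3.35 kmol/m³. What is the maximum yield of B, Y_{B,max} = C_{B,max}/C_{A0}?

Evaluating C_B at t_opt = ln(k₂/k₁)/(k₂−k₁) gives C_{B,max}/C_{A0} = (k₁/k₂)^[k₂/(k₂−k₁)].
= (0.144/1.91)^(1.91/(1.91−0.144)) = (0.07539)^(1.082) = 0.06106.

0.0611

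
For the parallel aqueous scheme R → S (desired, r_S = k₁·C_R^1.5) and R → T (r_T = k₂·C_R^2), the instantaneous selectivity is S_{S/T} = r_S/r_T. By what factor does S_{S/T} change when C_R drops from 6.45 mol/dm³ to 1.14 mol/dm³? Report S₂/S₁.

2.38

S_{S/T} = (k₁/k₂)·C_R^-0.5, so S₂/S₁ = (C_{R,2}/C_{R,1})^-0.5.
= (1.14/6.45)^(-0.5) = (0.1767)^(-0.5) = 2.38.
Selectivity toward S rises as C_R falls — low-concentration operation is favoured.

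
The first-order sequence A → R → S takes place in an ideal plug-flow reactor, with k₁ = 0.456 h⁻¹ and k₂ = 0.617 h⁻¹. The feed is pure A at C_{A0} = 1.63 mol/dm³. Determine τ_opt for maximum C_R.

For first-order series the maximum of C_R occurs at τ_opt = ln(k₂/k₁)/(k₂−k₁).
= ln(0.617/0.456)/(0.617−0.456) = ln(1.353)/0.1610 = 0.3024/0.1610 = 1.88 h.

1.88 h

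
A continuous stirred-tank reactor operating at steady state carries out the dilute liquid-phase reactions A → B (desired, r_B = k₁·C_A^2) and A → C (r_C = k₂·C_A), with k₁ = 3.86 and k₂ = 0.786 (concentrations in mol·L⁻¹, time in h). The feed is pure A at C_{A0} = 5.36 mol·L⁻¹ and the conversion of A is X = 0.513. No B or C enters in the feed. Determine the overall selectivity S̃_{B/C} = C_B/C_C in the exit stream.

Exit C_A = C_{A0}(1−X) = 5.36×0.487 = 2.610 mol·L⁻¹.
Rates in a CSTR are evaluated at the outlet concentration: r_B = 3.86×2.610^2 = 26.30, r_C = 0.786×2.610 = 2.052.
Overall selectivity = C_B/C_C = r_Bτ/(r_Cτ) = r_B/r_C = 12.8.

12.8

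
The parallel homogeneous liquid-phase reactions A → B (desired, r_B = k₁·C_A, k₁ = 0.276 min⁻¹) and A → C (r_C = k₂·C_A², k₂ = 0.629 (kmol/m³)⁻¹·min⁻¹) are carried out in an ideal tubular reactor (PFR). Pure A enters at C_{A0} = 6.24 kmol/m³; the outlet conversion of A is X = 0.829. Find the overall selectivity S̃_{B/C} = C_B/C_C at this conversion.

C_A = C_{A0}(1−X) = 1.067 kmol/m³.
Along a PFR/batch, dC_B/dC_A = −r_B/(r_B+r_C) = −k₁/(k₁+k₂·C_A).
Integrating from C_{A0} to C_A: C_B = (0.276/0.629)·ln[(0.276+0.629·6.24)/(0.276+0.629·1.07)] = 0.4388·ln(4.201/0.9472) = 0.6536 kmol/m³.
C_C = (C_{A0}−C_A)−C_B = 4.519 kmol/m³; S̃_{B/C} = 0.6536/4.519 = 0.145.

0.145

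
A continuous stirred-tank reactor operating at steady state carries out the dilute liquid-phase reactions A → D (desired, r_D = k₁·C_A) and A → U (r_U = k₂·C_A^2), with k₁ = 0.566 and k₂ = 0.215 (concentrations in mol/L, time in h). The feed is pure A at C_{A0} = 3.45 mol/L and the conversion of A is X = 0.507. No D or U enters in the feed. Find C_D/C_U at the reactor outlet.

1.55

Exit C_A = C_{A0}(1−X) = 3.45×0.493 = 1.701 mol/L.
Rates in a CSTR are evaluated at the outlet concentration: r_D = 0.566×1.701 = 0.9627, r_U = 0.215×1.701^2 = 0.6220.
Overall selectivity = C_D/C_U = r_Dτ/(r_Uτ) = r_D/r_U = 1.55.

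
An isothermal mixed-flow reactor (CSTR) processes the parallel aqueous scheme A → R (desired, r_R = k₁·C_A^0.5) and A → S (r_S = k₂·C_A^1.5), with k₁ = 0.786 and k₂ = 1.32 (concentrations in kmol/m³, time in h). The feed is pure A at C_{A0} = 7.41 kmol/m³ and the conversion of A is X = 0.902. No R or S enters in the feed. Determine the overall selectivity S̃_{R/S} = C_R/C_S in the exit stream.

Exit C_A = C_{A0}(1−X) = 7.41×0.0980 = 0.7262 kmol/m³.
In a CSTR the entire volume is at exit conditions, so r_R = 0.786×0.7262^0.5 = 0.6698 and r_S = 1.32×0.7262^1.5 = 0.8168.
Overall selectivity = C_R/C_S = r_Rτ/(r_Sτ) = r_R/r_S = 0.820.

0.820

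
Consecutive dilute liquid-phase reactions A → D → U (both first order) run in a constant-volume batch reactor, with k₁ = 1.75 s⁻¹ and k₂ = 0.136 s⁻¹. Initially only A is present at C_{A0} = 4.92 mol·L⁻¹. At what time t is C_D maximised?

1.58 s

Setting dC_D/dt = 0 gives t_opt = ln(k₂/k₁)/(k₂−k₁).
= ln(0.136/1.75)/(0.136−1.75) = ln(0.07771)/-1.614 = -2.555/-1.614 = 1.58 s.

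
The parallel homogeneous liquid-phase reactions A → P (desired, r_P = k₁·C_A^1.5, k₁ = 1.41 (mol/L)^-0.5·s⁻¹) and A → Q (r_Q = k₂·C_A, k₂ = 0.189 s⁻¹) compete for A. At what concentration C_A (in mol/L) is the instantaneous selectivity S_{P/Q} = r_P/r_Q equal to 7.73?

S_{P/Q} = (k₁/k₂)·C_A^0.5 ⇒ C_A = (S·k₂/k₁)^(2).
= (7.73×0.189/1.41)^(2) = (1.036)^(2) = 1.07 mol/L.

1.07 mol/L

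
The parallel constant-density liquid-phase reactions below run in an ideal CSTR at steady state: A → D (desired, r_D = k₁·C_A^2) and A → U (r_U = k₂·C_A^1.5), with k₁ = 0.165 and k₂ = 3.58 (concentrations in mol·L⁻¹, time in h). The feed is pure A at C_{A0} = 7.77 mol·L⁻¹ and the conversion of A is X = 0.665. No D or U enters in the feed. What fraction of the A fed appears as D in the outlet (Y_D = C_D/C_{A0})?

Exit C_A = C_{A0}(1−X) = 7.77×0.335 = 2.603 mol·L⁻¹.
Rates in a CSTR are evaluated at the outlet concentration: r_D = 0.165×2.603^2 = 1.118, r_U = 3.58×2.603^1.5 = 15.03.
Fraction of consumed A going to D: r_D/(r_D+r_U) = 0.06921.
C_D = 0.06921·C_{A0}·X = 0.06921×7.77×0.665 = 0.358 mol·L⁻¹; Y_D = C_D/C_{A0} = 0.0460.

0.0460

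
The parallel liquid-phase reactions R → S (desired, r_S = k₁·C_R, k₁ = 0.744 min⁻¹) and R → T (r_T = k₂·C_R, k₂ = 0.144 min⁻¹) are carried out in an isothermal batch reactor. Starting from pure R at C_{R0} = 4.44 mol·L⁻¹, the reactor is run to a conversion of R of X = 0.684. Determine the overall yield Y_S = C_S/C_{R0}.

C_R = C_{R0}(1−X) = 1.403 mol·L⁻¹.
Both paths are first order in R, so the instantaneous fraction to S is constant: dC_S/d(−C_R) = k₁/(k₁+k₂) = 0.8378.
C_S = 0.8378·(C_{R0}−C_R) = 0.8378×3.037 = 2.54 mol·L⁻¹.
Y_S = C_S/C_{R0} = 2.544/4.44 = 0.573.

0.573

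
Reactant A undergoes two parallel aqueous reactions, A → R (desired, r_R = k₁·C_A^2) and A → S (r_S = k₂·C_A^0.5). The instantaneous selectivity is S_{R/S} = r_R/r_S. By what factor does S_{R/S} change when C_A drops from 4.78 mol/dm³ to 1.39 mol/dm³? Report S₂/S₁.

0.157

S_{R/S} = (k₁/k₂)·C_A^1.5, so S₂/S₁ = (C_{A,2}/C_{A,1})^1.5.
= (1.39/4.78)^1.5 = (0.2908)^1.5 = 0.157.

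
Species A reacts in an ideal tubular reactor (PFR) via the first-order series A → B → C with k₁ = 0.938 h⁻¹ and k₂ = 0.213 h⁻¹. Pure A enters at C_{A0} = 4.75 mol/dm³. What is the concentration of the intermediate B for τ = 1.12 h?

For first-order series with pure A initially, C_B(τ) = k₁C_{A0}/(k₂−k₁)·(e^(−k₁τ) − e^(−k₂τ)).
e^(−k₁τ) = e^(−0.938×1.12) = e^(−1.051) = 0.3497; e^(−k₂τ) = e^(−0.2386) = 0.7878.
C_B = 0.938×4.75/(0.213−0.938) × (0.3497−0.7878) = (-6.146)×(-0.4380) = 2.692 mol/dm³.

2.69 mol/dm³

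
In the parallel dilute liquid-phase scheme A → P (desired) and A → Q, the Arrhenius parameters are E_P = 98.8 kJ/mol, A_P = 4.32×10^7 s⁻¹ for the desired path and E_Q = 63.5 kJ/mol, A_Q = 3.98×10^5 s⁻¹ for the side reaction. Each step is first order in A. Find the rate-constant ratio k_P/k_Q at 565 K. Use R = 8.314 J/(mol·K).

0.0592

With equal orders, S_{P/Q} = k_P/k_Q = (A_P/A_Q)·exp[(E_Q−E_P)/(RT)].
(E_Q−E_P)/(RT) = (63.5−98.8)×10³/(8.314×565) = -35300/4697 = -7.515.
k_P/k_Q = (4.32×10^7/3.98×10^5)·exp(-7.515) = 108.5 × 5.450×10^-4 = 0.0592.
Since E_P > E_Q, raising the temperature improves selectivity toward P.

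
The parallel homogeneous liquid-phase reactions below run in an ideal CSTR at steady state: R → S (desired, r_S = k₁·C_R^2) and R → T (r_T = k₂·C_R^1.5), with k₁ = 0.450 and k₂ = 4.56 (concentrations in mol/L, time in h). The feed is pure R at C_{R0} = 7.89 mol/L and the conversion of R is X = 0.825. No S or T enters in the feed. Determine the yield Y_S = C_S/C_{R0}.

Exit C_R = C_{R0}(1−X) = 7.89×0.175 = 1.381 mol/L.
A CSTR operates uniformly at the exit composition, giving r_S = 0.8579 and r_T = 7.398 (each k·C_R^n at C_R = 1.381).
Fraction of consumed R going to S: r_S/(r_S+r_T) = 0.1039.
C_S = 0.1039·C_{R0}·X = 0.1039×7.89×0.825 = 0.676 mol/L; Y_S = C_S/C_{R0} = 0.0857.

0.0857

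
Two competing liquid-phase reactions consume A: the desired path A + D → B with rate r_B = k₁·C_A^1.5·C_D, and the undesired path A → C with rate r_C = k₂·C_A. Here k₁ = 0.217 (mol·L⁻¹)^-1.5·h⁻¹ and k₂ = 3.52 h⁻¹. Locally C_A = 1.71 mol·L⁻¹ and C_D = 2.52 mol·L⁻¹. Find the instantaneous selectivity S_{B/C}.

0.203

S_{B/C} = r_B/r_C = (k₁·C_A^1.5·C_D)/(k₂·C_A) = (k₁/k₂)·C_A^0.5·C_D.
= (0.217×1.710^1.5×2.520) / (3.52×1.710) = 1.223/6.019 = 0.203.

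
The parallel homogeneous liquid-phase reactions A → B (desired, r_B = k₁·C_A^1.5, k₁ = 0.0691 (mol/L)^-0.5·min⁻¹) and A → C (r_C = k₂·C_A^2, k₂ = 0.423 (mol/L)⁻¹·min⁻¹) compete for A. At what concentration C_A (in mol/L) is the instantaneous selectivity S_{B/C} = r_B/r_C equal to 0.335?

0.238 mol/L

S_{B/C} = (k₁/k₂)·C_A^-0.5 ⇒ C_A = (S·k₂/k₁)^(-2).
= (0.335×0.423/0.0691)^(-2) = (2.051)^(-2) = 0.238 mol/L.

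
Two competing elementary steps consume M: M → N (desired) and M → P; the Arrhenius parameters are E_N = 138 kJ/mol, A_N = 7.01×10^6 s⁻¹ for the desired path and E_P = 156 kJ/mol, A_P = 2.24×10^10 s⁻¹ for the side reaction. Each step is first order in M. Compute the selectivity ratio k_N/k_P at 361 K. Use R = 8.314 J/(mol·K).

Since both paths have the same order in M, the concentration cancels and S_{N/P} = k_N/k_P = (A_N/A_P)·exp[(E_P−E_N)/(RT)].
(E_P−E_N)/(RT) = (156−138)×10³/(8.314×361) = 18000/3001 = 5.997.
k_N/k_P = (7.01×10^6/2.24×10^10)·exp(5.997) = 3.129×10^-4 × 402.3 = 0.126.

0.126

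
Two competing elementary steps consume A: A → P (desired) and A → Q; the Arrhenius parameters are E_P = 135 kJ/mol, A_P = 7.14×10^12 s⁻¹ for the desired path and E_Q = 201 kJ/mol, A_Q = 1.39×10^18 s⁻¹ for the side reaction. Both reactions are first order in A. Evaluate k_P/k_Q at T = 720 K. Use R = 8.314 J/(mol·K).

0.316

Since both paths have the same order in A, the concentration cancels and S_{P/Q} = k_P/k_Q = (A_P/A_Q)·exp[(E_Q−E_P)/(RT)].
(E_Q−E_P)/(RT) = (201−135)×10³/(8.314×720) = 66000/5986 = 11.03.
k_P/k_Q = (7.14×10^12/1.39×10^18)·exp(11.03) = 5.137×10^-6 × 61425 = 0.316.
Since E_P < E_Q, lowering the temperature improves selectivity toward P.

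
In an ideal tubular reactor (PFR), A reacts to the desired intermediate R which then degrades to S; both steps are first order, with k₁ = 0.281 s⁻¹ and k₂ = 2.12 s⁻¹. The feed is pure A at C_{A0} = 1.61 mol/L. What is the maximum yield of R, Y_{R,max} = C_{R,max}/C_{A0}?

0.0973

For a first-order series the maximum intermediate yield is C_{R,max}/C_{A0} = (k₁/k₂)^[k₂/(k₂−k₁)].
= (0.281/2.12)^(2.12/(2.12−0.281)) = (0.1325)^(1.153) = 0.09733.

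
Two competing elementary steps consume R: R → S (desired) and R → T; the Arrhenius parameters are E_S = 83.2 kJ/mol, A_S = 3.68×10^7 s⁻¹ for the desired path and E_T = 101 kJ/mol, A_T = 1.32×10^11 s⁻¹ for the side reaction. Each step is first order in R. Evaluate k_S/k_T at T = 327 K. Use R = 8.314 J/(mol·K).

With equal orders, S_{S/T} = k_S/k_T = (A_S/A_T)·exp[(E_T−E_S)/(RT)].
(E_T−E_S)/(RT) = (101−83.2)×10³/(8.314×327) = 17800/2719 = 6.547.
k_S/k_T = (3.68×10^7/1.32×10^11)·exp(6.547) = 2.788×10^-4 × 697.4 = 0.194.

0.194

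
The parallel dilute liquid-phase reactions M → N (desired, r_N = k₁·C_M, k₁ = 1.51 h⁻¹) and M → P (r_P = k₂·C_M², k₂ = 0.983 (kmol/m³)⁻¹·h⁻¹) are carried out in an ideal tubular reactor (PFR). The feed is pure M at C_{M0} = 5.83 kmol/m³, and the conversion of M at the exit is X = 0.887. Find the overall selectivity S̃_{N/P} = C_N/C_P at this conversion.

C_M = C_{M0}(1−X) = 0.6588 kmol/m³.
Along a PFR/batch, dC_N/dC_M = −r_N/(r_N+r_P) = −k₁/(k₁+k₂·C_M).
Integrating from C_{M0} to C_M: C_N = (1.51/0.983)·ln[(1.51+0.983·5.83)/(1.51+0.983·0.659)] = 1.536·ln(7.241/2.158) = 1.860 kmol/m³.
C_P = (C_{M0}−C_M)−C_N = 3.311 kmol/m³; S̃_{N/P} = 1.860/3.311 = 0.562.

0.562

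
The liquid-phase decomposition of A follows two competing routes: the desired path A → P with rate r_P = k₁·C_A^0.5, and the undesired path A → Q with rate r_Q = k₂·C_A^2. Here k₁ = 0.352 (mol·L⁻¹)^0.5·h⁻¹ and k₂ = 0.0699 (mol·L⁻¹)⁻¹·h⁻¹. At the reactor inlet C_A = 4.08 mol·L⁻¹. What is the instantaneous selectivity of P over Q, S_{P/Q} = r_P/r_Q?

S_{P/Q} = r_P/r_Q = (k₁·C_A^0.5)/(k₂·C_A^2) = (k₁/k₂)·C_A^-1.5.
= (0.352×4.080^0.5) / (0.0699×4.080^2) = 0.7110/1.164 = 0.611.
The undesired path is higher order in A, so low C_A (CSTR or dilute feed) favours P.

0.611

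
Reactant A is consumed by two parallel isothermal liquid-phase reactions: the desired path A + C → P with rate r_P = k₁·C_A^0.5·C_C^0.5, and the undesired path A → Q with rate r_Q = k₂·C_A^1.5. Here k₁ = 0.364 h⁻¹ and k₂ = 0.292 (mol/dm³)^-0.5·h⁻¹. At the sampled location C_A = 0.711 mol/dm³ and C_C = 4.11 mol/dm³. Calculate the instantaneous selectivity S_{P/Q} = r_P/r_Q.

3.55

S_{P/Q} = r_P/r_Q = (k₁·C_A^0.5·C_C^0.5)/(k₂·C_A^1.5) = (k₁/k₂)·C_A⁻¹·C_C^0.5.
= (0.364×0.7110^0.5×4.110^0.5) / (0.292×0.7110^1.5) = 0.6222/0.1751 = 3.55.
The undesired path is higher order in A, so low C_A (CSTR or dilute feed) favours P.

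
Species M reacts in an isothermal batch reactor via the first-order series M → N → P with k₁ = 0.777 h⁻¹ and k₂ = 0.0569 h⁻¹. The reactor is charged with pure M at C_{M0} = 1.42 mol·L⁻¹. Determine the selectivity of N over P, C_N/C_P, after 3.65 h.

The intermediate concentration in a first-order A→B→C sequence is C_N = k₁C_{M0}(e^(−k₁t) − e^(−k₂t))/(k₂−k₁).
e^(−k₁t) = e^(−0.777×3.65) = e^(−2.836) = 0.05866; e^(−k₂t) = e^(−0.2077) = 0.8125.
C_N = 0.777×1.42/(0.0569−0.777) × (0.05866−0.8125) = (-1.532)×(-0.7538) = 1.155 mol·L⁻¹.
C_M = C_{M0}e^(−k₁t) = 0.08329 mol·L⁻¹, so C_P = C_{M0}−C_M−C_N = 0.1817 mol·L⁻¹; C_N/C_P = 6.36.

6.36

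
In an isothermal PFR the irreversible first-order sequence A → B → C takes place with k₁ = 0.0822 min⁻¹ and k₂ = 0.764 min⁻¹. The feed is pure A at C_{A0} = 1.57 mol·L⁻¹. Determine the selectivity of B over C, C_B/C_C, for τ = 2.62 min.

Solving the coupled first-order balances gives C_B(τ) = [k₁/(k₂−k₁)]·C_{A0}·(e^(−k₁τ) − e^(−k₂τ)).
e^(−k₁τ) = e^(−0.0822×2.62) = e^(−0.2154) = 0.8062; e^(−k₂τ) = e^(−2.002) = 0.1351.
C_B = 0.0822×1.57/(0.764−0.0822) × (0.8062−0.1351) = 0.1893×0.6711 = 0.1270 mol·L⁻¹.
C_A = C_{A0}e^(−k₁τ) = 1.266 mol·L⁻¹, so C_C = C_{A0}−C_A−C_B = 0.1772 mol·L⁻¹; C_B/C_C = 0.717.

0.717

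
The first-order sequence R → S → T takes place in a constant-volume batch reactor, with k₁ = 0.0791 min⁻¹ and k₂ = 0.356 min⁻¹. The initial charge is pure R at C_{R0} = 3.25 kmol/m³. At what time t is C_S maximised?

Setting dC_S/dt = 0 gives t_opt = ln(k₂/k₁)/(k₂−k₁).
= ln(0.356/0.0791)/(0.356−0.0791) = ln(4.501)/0.2769 = 1.504/0.2769 = 5.43 min.

5.43 min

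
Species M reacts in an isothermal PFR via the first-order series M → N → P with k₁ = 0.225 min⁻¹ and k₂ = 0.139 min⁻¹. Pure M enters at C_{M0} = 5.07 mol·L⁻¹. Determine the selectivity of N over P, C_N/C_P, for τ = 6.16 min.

The intermediate concentration in a first-order A→B→C sequence is C_N = k₁C_{M0}(e^(−k₁τ) − e^(−k₂τ))/(k₂−k₁).
e^(−k₁τ) = e^(−0.225×6.16) = e^(−1.386) = 0.2501; e^(−k₂τ) = e^(−0.8562) = 0.4248.
C_N = 0.225×5.07/(0.139−0.225) × (0.2501−0.4248) = (-13.26)×(-0.1747) = 2.317 mol·L⁻¹.
C_M = C_{M0}e^(−k₁τ) = 1.268 mol·L⁻¹, so C_P = C_{M0}−C_M−C_N = 1.485 mol·L⁻¹; C_N/C_P = 1.56.

1.56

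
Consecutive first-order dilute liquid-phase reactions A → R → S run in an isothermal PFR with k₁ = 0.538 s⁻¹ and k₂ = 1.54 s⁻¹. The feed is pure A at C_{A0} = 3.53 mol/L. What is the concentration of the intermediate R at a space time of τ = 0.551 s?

The intermediate concentration in a first-order A→B→C sequence is C_R = k₁C_{A0}(e^(−k₁τ) − e^(−k₂τ))/(k₂−k₁).
e^(−k₁τ) = e^(−0.538×0.551) = e^(−0.2964) = 0.7435; e^(−k₂τ) = e^(−0.8485) = 0.4280.
C_R = 0.538×3.53/(1.54−0.538) × (0.7435−0.4280) = 1.895×0.3154 = 0.5978 mol/L.

0.598 mol/L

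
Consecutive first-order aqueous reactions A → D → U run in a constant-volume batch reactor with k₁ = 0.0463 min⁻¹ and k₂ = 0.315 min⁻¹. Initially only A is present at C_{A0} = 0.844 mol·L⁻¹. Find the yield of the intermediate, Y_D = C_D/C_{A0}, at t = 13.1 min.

0.0912

For first-order series with pure A initially, C_D(t) = k₁C_{A0}/(k₂−k₁)·(e^(−k₁t) − e^(−k₂t)).
e^(−k₁t) = e^(−0.0463×13.1) = e^(−0.6065) = 0.5452; e^(−k₂t) = e^(−4.127) = 0.01614.
C_D = 0.0463×0.844/(0.315−0.0463) × (0.5452−0.01614) = 0.1454×0.5291 = 0.07695 mol·L⁻¹.
Y_D = C_D/C_{A0} = 0.07695/0.844 = 0.0912.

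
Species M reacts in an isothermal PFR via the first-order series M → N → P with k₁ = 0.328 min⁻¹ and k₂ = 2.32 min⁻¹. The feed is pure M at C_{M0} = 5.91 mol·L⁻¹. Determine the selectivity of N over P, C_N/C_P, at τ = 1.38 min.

0.368

The intermediate concentration in a first-order A→B→C sequence is C_N = k₁C_{M0}(e^(−k₁τ) − e^(−k₂τ))/(k₂−k₁).
e^(−k₁τ) = e^(−0.328×1.38) = e^(−0.4526) = 0.6359; e^(−k₂τ) = e^(−3.202) = 0.04070.
C_N = 0.328×5.91/(2.32−0.328) × (0.6359−0.04070) = 0.9731×0.5952 = 0.5793 mol·L⁻¹.
C_M = C_{M0}e^(−k₁τ) = 3.758 mol·L⁻¹, so C_P = C_{M0}−C_M−C_N = 1.572 mol·L⁻¹; C_N/C_P = 0.368.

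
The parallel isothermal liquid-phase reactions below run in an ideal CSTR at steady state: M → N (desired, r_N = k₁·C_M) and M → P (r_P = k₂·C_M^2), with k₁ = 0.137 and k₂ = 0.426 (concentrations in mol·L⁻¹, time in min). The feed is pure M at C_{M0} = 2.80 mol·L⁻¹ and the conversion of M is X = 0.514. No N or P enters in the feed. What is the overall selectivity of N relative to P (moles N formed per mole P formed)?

0.236

Exit C_M = C_{M0}(1−X) = 2.80×0.486 = 1.361 mol·L⁻¹.
In a CSTR the entire volume is at exit conditions, so r_N = 0.137×1.361 = 0.1864 and r_P = 0.426×1.361^2 = 0.7889.
Overall selectivity = C_N/C_P = r_Nτ/(r_Pτ) = r_N/r_P = 0.236.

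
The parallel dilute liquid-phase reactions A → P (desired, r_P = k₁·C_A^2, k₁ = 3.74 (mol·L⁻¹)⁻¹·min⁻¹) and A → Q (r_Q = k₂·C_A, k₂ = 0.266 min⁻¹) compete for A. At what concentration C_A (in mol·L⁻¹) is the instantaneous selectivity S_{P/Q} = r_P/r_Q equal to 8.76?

S_{P/Q} = (k₁/k₂)·C_A ⇒ C_A = S·k₂/k₁.
= 8.76×0.266/3.74 = 0.623 mol·L⁻¹.

0.623 mol·L⁻¹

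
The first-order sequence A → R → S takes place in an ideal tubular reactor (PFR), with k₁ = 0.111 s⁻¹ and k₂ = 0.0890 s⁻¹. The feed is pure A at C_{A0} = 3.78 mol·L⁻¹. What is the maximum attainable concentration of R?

For a first-order series the maximum intermediate yield is C_{R,max}/C_{A0} = (k₁/k₂)^[k₂/(k₂−k₁)].
= (0.111/0.0890)^(0.0890/(0.0890−0.111)) = (1.247)^(-4.045) = 0.4092.
C_{R,max} = 0.4092×3.78 = 1.55 mol·L⁻¹.

1.55 mol·L⁻¹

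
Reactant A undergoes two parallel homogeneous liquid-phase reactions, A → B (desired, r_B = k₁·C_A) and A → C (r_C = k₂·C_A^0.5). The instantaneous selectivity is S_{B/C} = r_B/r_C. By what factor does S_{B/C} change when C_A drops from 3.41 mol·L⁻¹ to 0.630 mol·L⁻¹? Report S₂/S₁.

0.430

S_{B/C} = (k₁/k₂)·C_A^0.5, so S₂/S₁ = (C_{A,2}/C_{A,1})^0.5.
= (0.630/3.41)^0.5 = (0.1848)^0.5 = 0.430.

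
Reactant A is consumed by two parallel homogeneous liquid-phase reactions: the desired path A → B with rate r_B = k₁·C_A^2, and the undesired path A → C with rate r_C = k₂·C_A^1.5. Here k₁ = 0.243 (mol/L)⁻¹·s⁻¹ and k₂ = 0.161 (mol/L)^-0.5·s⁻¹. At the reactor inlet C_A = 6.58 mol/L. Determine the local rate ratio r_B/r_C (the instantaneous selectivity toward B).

3.87

S_{B/C} = r_B/r_C = (k₁·C_A^2)/(k₂·C_A^1.5) = (k₁/k₂)·C_A^0.5.
= (0.243×6.580^2) / (0.161×6.580^1.5) = 10.52/2.717 = 3.87.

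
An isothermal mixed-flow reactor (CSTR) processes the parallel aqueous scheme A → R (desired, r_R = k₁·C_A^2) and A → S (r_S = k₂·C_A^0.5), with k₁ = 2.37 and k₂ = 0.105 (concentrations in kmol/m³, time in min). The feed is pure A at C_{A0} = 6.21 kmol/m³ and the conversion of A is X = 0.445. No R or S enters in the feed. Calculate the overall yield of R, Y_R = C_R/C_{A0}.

0.442

Exit C_A = C_{A0}(1−X) = 6.21×0.555 = 3.447 kmol/m³.
In a CSTR the entire volume is at exit conditions, so r_R = 2.37×3.447^2 = 28.15 and r_S = 0.105×3.447^0.5 = 0.1949.
Fraction of consumed A going to R: r_R/(r_R+r_S) = 0.9931.
C_R = 0.9931·C_{A0}·X = 0.9931×6.21×0.445 = 2.74 kmol/m³; Y_R = C_R/C_{A0} = 0.442.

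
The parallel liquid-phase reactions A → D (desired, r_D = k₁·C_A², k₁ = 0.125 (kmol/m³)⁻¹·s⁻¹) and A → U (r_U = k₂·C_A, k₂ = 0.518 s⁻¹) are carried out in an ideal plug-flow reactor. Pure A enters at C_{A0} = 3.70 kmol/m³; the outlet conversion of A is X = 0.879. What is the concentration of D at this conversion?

C_A = C_{A0}(1−X) = 0.4477 kmol/m³.
Along a PFR/batch, dC_U/dC_A = −r_U/(r_D+r_U) = −k₂/(k₂+k₁·C_A).
Integrating from C_{A0} to C_A: C_U = (0.518/0.125)·ln[(0.518+0.125·3.70)/(0.518+0.125·0.448)] = 4.144·ln(0.9805/0.5740) = 2.219 kmol/m³.
Then C_D = (C_{A0}−C_A) − C_U = 3.252 − 2.219 = 1.033 kmol/m³.

1.03 kmol/m³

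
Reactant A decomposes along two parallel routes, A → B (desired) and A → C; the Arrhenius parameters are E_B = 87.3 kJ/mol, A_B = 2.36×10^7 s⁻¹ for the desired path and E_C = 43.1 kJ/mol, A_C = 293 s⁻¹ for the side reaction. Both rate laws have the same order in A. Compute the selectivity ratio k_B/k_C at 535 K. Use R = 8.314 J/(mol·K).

3.89

Since both paths have the same order in A, the concentration cancels and S_{B/C} = k_B/k_C = (A_B/A_C)·exp[(E_C−E_B)/(RT)].
(E_C−E_B)/(RT) = (43.1−87.3)×10³/(8.314×535) = -44200/4448 = -9.937.
k_B/k_C = (2.36×10^7/293)·exp(-9.937) = 80546 × 4.835×10^-5 = 3.89.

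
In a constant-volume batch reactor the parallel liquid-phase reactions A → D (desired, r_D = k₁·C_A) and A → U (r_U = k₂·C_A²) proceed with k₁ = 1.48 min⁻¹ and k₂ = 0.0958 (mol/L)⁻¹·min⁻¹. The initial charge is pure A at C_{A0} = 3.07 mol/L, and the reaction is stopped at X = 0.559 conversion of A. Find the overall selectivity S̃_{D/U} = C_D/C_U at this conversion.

C_A = C_{A0}(1−X) = 1.354 mol/L.
Along a PFR/batch, dC_D/dC_A = −r_D/(r_D+r_U) = −k₁/(k₁+k₂·C_A).
Integrating from C_{A0} to C_A: C_D = (1.48/0.0958)·ln[(1.48+0.0958·3.07)/(1.48+0.0958·1.35)] = 15.45·ln(1.774/1.610) = 1.502 mol/L.
C_U = (C_{A0}−C_A)−C_D = 0.2138 mol/L; S̃_{D/U} = 1.502/0.2138 = 7.03.

7.03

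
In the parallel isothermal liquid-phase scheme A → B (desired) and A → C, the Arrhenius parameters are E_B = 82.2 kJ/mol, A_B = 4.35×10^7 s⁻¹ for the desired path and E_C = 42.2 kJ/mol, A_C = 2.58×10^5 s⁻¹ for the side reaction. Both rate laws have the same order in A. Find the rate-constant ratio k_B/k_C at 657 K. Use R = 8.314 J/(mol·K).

Since both paths have the same order in A, the concentration cancels and S_{B/C} = k_B/k_C = (A_B/A_C)·exp[(E_C−E_B)/(RT)].
(E_C−E_B)/(RT) = (42.2−82.2)×10³/(8.314×657) = -40000/5462 = -7.323.
k_B/k_C = (4.35×10^7/2.58×10^5)·exp(-7.323) = 168.6 × 6.602×10^-4 = 0.111.

0.111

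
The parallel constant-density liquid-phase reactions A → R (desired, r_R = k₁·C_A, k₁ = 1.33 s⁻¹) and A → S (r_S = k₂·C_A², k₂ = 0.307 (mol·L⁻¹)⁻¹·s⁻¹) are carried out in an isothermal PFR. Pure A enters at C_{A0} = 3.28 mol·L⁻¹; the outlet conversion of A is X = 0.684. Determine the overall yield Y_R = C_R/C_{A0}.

0.461

C_A = C_{A0}(1−X) = 1.036 mol·L⁻¹.
Along a PFR/batch, dC_R/dC_A = −r_R/(r_R+r_S) = −k₁/(k₁+k₂·C_A).
Integrating from C_{A0} to C_A: C_R = (1.33/0.307)·ln[(1.33+0.307·3.28)/(1.33+0.307·1.04)] = 4.332·ln(2.337/1.648) = 1.513 mol·L⁻¹.
Y_R = C_R/C_{A0} = 1.513/3.28 = 0.461.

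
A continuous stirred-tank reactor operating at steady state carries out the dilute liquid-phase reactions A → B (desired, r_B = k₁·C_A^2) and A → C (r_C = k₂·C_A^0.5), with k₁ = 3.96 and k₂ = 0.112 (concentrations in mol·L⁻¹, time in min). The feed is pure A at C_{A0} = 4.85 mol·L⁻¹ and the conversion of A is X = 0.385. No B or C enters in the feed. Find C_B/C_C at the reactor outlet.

182

Exit C_A = C_{A0}(1−X) = 4.85×0.615 = 2.983 mol·L⁻¹.
Rates in a CSTR are evaluated at the outlet concentration: r_B = 3.96×2.983^2 = 35.23, r_C = 0.112×2.983^0.5 = 0.1934.
Overall selectivity = C_B/C_C = r_Bτ/(r_Cτ) = r_B/r_C = 182.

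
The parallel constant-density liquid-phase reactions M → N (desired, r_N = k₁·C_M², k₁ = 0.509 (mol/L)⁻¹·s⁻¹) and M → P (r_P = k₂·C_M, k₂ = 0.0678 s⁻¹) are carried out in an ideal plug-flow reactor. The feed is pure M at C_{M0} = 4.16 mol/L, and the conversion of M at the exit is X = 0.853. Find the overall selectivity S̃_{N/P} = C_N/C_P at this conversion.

14.2

C_M = C_{M0}(1−X) = 0.6115 mol/L.
Along a PFR/batch, dC_P/dC_M = −r_P/(r_N+r_P) = −k₂/(k₂+k₁·C_M).
Integrating from C_{M0} to C_M: C_P = (0.0678/0.509)·ln[(0.0678+0.509·4.16)/(0.0678+0.509·0.612)] = 0.1332·ln(2.185/0.3791) = 0.2333 mol/L.
Then C_N = (C_{M0}−C_M) − C_P = 3.548 − 0.2333 = 3.315 mol/L.
S̃_{N/P} = C_N/C_P = 3.315/0.2333 = 14.2.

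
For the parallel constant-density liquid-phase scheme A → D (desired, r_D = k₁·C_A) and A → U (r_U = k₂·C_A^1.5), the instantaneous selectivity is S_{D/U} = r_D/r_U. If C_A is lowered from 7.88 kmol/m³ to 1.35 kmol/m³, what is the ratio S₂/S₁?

2.42

S_{D/U} = (k₁/k₂)·C_A^-0.5, so S₂/S₁ = (C_{A,2}/C_{A,1})^-0.5.
= (1.35/7.88)^(-0.5) = (0.1713)^(-0.5) = 2.42.
Selectivity toward D rises as C_A falls — low-concentration operation is favoured.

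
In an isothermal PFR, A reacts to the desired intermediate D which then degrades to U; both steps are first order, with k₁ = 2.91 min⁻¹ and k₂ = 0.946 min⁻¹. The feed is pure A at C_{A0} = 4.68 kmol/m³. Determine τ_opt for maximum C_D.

0.572 min

The intermediate peaks when r₁ = r₂, i.e. k₁e^(−k₁τ) = k₂e^(−k₂τ), giving τ_opt = ln(k₂/k₁)/(k₂−k₁).
= ln(0.946/2.91)/(0.946−2.91) = ln(0.3251)/-1.964 = -1.124/-1.964 = 0.572 min.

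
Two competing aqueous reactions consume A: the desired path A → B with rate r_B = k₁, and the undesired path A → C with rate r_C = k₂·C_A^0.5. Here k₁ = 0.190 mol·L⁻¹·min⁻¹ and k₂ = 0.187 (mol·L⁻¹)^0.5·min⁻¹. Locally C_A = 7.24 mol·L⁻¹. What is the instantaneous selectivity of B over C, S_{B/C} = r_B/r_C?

S_{B/C} = r_B/r_C = (k₁)/(k₂·C_A^0.5) = (k₁/k₂)·C_A^-0.5.
= (0.190) / (0.187×7.240^0.5) = 0.1900/0.5032 = 0.378.
The undesired path is higher order in A, so low C_A (CSTR or dilute feed) favours B.

0.378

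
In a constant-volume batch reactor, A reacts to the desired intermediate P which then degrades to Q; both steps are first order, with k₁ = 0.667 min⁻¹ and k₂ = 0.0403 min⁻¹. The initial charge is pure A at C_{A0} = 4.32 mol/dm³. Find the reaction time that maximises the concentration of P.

Setting dC_P/dt = 0 gives t_opt = ln(k₂/k₁)/(k₂−k₁).
= ln(0.0403/0.667)/(0.0403−0.667) = ln(0.06042)/-0.6267 = -2.806/-0.6267 = 4.48 min.

4.48 min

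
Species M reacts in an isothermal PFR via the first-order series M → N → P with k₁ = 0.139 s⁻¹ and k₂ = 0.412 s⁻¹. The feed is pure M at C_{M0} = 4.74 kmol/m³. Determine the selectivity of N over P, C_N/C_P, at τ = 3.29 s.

1.09

For first-order series with pure M initially, C_N(τ) = k₁C_{M0}/(k₂−k₁)·(e^(−k₁τ) − e^(−k₂τ)).
e^(−k₁τ) = e^(−0.139×3.29) = e^(−0.4573) = 0.6330; e^(−k₂τ) = e^(−1.355) = 0.2578.
C_N = 0.139×4.74/(0.412−0.139) × (0.6330−0.2578) = 2.413×0.3752 = 0.9054 kmol/m³.
C_M = C_{M0}e^(−k₁τ) = 3.000 kmol/m³, so C_P = C_{M0}−C_M−C_N = 0.8342 kmol/m³; C_N/C_P = 1.09.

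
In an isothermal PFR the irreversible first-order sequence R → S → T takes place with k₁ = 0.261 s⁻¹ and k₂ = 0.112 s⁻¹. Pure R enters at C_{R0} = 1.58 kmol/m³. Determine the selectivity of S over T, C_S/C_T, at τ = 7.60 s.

For first-order series with pure R initially, C_S(τ) = k₁C_{R0}/(k₂−k₁)·(e^(−k₁τ) − e^(−k₂τ)).
e^(−k₁τ) = e^(−0.261×7.60) = e^(−1.984) = 0.1376; e^(−k₂τ) = e^(−0.8512) = 0.4269.
C_S = 0.261×1.58/(0.112−0.261) × (0.1376−0.4269) = (-2.768)×(-0.2893) = 0.8008 kmol/m³.
C_R = C_{R0}e^(−k₁τ) = 0.2174 kmol/m³, so C_T = C_{R0}−C_R−C_S = 0.5619 kmol/m³; C_S/C_T = 1.43.

1.43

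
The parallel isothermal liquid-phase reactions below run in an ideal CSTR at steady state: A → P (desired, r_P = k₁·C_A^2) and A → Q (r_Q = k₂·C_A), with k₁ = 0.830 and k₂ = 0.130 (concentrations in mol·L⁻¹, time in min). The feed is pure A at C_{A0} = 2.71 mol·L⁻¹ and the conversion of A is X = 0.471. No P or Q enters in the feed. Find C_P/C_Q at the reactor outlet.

9.15

Exit C_A = C_{A0}(1−X) = 2.71×0.529 = 1.434 mol·L⁻¹.
In a CSTR the entire volume is at exit conditions, so r_P = 0.830×1.434^2 = 1.706 and r_Q = 0.130×1.434 = 0.1864.
Overall selectivity = C_P/C_Q = r_Pτ/(r_Qτ) = r_P/r_Q = 9.15.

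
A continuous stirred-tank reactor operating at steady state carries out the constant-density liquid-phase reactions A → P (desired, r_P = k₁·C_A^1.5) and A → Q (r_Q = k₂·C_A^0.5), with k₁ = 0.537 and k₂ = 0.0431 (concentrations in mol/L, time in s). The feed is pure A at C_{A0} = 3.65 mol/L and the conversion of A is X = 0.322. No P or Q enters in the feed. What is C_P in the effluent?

Exit C_A = C_{A0}(1−X) = 3.65×0.678 = 2.475 mol/L.
In a CSTR the entire volume is at exit conditions, so r_P = 0.537×2.475^1.5 = 2.091 and r_Q = 0.0431×2.475^0.5 = 0.06780.
Fraction of consumed A going to P: r_P/(r_P+r_Q) = 0.9686.
C_P = 0.9686·C_{A0}·X = 0.9686×3.65×0.322 = 1.14 mol/L.

1.14 mol/L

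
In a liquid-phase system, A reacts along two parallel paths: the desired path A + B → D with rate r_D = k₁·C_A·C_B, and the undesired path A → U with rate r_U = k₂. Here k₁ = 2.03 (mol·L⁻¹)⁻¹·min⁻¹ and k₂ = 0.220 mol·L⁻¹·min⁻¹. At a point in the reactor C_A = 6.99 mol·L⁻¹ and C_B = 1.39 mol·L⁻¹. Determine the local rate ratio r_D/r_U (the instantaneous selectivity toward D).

89.7

S_{D/U} = r_D/r_U = (k₁·C_A·C_B)/(k₂) = (k₁/k₂)·C_A·C_B.
= (2.03×6.990×1.390) / (0.220) = 19.72/0.2200 = 89.7.
Since the desired path is higher order in A, keeping C_A high (PFR or concentrated feed) favours D.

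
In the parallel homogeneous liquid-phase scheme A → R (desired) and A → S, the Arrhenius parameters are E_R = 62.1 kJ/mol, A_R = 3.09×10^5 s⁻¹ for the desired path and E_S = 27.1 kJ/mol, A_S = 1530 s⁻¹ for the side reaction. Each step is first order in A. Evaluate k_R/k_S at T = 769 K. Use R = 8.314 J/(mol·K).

0.847

With equal orders, S_{R/S} = k_R/k_S = (A_R/A_S)·exp[(E_S−E_R)/(RT)].
(E_S−E_R)/(RT) = (27.1−62.1)×10³/(8.314×769) = -35000/6393 = -5.474.
k_R/k_S = (3.09×10^5/1530)·exp(-5.474) = 202.0 × 0.004193 = 0.847.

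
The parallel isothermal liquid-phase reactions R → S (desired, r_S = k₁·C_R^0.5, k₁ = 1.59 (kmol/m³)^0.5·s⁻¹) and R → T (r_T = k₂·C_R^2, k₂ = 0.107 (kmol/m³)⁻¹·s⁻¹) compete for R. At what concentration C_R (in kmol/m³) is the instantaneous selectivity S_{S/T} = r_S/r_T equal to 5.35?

S_{S/T} = (k₁/k₂)·C_R^-1.5 ⇒ C_R = (S·k₂/k₁)^(1/(-1.5)).
= (5.35×0.107/1.59)^(-0.6667) = (0.3600)^(-0.6667) = 1.98 kmol/m³.

1.98 kmol/m³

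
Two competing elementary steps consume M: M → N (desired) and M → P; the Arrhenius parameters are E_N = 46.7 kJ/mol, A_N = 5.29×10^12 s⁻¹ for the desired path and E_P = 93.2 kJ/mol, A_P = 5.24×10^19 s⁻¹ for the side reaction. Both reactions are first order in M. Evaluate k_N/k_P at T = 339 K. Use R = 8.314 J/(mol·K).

With equal orders, S_{N/P} = k_N/k_P = (A_N/A_P)·exp[(E_P−E_N)/(RT)].
(E_P−E_N)/(RT) = (93.2−46.7)×10³/(8.314×339) = 46500/2818 = 16.50.
k_N/k_P = (5.29×10^12/5.24×10^19)·exp(16.50) = 1.010×10^-7 × 1.463×10^7 = 1.48.
Since E_N < E_P, lowering the temperature improves selectivity toward N.

1.48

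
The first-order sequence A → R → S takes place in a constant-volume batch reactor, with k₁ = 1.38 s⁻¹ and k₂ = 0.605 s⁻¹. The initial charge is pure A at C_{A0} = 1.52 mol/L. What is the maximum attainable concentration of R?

At the optimum, C_{R,max}/C_{A0} = (k₁/k₂)^[k₂/(k₂−k₁)].
= (1.38/0.605)^(0.605/(0.605−1.38)) = (2.281)^(-0.7806) = 0.5253.
C_{R,max} = 0.5253×1.52 = 0.799 mol/L.

0.799 mol/L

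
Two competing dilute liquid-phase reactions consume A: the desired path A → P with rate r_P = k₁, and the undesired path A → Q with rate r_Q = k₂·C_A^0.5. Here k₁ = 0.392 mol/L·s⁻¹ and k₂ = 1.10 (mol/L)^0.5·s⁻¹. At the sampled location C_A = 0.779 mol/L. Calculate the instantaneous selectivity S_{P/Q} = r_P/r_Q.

0.404

S_{P/Q} = r_P/r_Q = (k₁)/(k₂·C_A^0.5) = (k₁/k₂)·C_A^-0.5.
= (0.392) / (1.10×0.7790^0.5) = 0.3920/0.9709 = 0.404.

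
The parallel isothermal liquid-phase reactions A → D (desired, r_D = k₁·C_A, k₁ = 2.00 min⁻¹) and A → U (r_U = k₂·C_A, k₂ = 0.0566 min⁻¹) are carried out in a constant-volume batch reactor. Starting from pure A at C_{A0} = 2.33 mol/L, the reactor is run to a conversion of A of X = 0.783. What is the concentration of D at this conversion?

C_A = C_{A0}(1−X) = 0.5056 mol/L.
Both paths are first order in A, so the instantaneous fraction to D is constant: dC_D/d(−C_A) = k₁/(k₁+k₂) = 0.9725.
C_D = 0.9725·(C_{A0}−C_A) = 0.9725×1.824 = 1.77 mol/L.

1.77 mol/L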